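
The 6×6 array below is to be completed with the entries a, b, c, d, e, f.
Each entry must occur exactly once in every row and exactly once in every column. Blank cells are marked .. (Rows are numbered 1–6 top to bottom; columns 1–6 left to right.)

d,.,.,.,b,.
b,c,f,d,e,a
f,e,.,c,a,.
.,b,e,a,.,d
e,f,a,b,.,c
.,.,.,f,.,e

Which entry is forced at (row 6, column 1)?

Row 1, column 2: row 1 has {b, d} and column 2 has {b, c, e, f}, leaving only a.
Row 1, column 3: row 1 has {a, b, d} and column 3 has {a, e, f}, leaving only c.
Row 1, column 4: row 1 has {a, b, c, d} and column 4 has {a, b, c, d, f}, leaving only e.
Row 1, column 6: row 1 has {a, b, c, d, e} and column 6 has {a, c, d, e}, leaving only f.
Row 3, column 6: row 3 has {a, c, e, f} and column 6 has {a, c, d, e, f}, leaving only b.
Row 3, column 3: row 3 has {a, b, c, e, f} and column 3 has {a, c, e, f}, leaving only d.
Row 4, column 1: row 4 has {a, b, d, e} and column 1 has {b, d, e, f}, leaving only c.
Row 6 already has {e, f} and column 1 already has {b, c, d, e, f}, so row 6, column 1 must be a.

a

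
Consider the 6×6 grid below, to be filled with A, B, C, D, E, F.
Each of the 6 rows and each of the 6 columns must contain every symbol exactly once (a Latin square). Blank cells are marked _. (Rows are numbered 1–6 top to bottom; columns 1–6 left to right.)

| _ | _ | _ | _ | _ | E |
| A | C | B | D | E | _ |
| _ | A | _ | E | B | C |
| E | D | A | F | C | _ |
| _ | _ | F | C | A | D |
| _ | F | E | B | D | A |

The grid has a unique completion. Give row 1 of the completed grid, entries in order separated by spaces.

D B C A F E

Row 1, column 2: row 1 has {E} and column 2 has {A, C, D, F}, leaving only B.
Row 1, column 4: row 1 has {B, E} and column 4 has {B, C, D, E, F}, leaving only A.
Row 1, column 5: row 1 has {A, B, E} and column 5 has {A, B, C, D, E}, leaving only F.
Row 2, column 6: row 2 has {A, B, C, D, E} and column 6 has {A, C, D, E}, leaving only F.
Row 3, column 3: row 3 has {A, B, C, E} and column 3 has {A, B, E, F}, leaving only D.
Row 1, column 3: row 1 has {A, B, E, F} and column 3 has {A, B, D, E, F}, leaving only C.
Row 1, column 1: row 1 has {A, B, C, E, F} and column 1 has {A, E}, leaving only D.
So row 1 reads: D B C A F E.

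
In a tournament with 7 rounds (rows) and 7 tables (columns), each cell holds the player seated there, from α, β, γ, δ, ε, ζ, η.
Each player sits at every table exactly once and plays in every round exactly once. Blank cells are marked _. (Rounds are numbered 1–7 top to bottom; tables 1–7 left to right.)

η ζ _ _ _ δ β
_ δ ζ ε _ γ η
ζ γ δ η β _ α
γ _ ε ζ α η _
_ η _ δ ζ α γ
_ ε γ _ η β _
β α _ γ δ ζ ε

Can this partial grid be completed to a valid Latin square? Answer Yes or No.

Round 2, table 5: round 2 together with table 5 already contain {α, β, γ, δ, ε, ζ, η} — every symbol — so nothing can go there. The grid has no valid completion.

No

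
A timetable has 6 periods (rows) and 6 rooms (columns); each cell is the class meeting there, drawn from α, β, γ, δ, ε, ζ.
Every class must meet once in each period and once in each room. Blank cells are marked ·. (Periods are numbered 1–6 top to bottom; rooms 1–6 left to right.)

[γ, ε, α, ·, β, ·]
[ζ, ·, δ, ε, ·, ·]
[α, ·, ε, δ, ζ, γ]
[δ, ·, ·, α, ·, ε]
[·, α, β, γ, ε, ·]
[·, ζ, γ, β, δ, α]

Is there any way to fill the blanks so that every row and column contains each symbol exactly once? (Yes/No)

Period 5, room 1: period 5 together with room 1 already contain {α, β, γ, δ, ε, ζ} — every symbol — so nothing can go there. The grid has no valid completion.

No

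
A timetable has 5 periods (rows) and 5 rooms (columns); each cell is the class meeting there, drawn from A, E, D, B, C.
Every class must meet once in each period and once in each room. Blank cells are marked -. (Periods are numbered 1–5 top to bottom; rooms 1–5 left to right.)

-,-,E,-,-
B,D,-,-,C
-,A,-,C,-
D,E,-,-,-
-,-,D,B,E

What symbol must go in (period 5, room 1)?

A

Period 2, room 3: period 2 has {D, B, C} and room 3 has {E, D}, leaving only A.
Period 2, room 4: period 2 has {A, D, B, C} and room 4 has {B, C}, leaving only E.
Period 3, room 1: period 3 has {A, C} and room 1 has {D, B}, leaving only E.
Period 3, room 3: period 3 has {A, E, C} and room 3 has {A, E, D}, leaving only B.
Period 3, room 5: period 3 has {A, E, B, C} and room 5 has {E, C}, leaving only D.
Period 4, room 3: period 4 has {E, D} and room 3 has {A, E, D, B}, leaving only C.
Period 4, room 4: period 4 has {E, D, C} and room 4 has {E, B, C}, leaving only A.
Period 1, room 4: period 1 has {E} and room 4 has {A, E, B, C}, leaving only D.
Period 4, room 5: period 4 has {A, E, D, C} and room 5 has {E, D, C}, leaving only B.
Period 1, room 5: period 1 has {E, D} and room 5 has {E, D, B, C}, leaving only A.
Period 1, room 1: period 1 has {A, E, D} and room 1 has {E, D, B}, leaving only C.
Period 5 already has {E, D, B} and room 1 already has {E, D, B, C}, so period 5, room 1 must be A.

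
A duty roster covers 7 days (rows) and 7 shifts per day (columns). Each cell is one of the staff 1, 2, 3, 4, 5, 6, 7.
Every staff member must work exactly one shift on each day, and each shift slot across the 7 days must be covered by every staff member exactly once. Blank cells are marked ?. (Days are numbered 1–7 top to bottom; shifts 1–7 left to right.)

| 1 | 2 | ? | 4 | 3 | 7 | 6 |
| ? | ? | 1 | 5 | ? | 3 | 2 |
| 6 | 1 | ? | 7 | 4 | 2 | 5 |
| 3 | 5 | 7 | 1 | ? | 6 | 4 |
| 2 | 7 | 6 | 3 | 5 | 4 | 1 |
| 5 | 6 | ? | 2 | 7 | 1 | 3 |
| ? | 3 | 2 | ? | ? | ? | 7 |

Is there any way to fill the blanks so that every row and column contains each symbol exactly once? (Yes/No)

No day or shift among the givens repeats a symbol, and propagating forced cells runs into no contradiction.
One valid completion exists (for instance, 1 2 5 4 3 7 6 / 7 4 1 5 6 3 2 / 6 1 3 7 4 2 5 / 3 5 7 1 2 6 4 / 2 7 6 3 5 4 1 / 5 6 4 2 7 1 3 / 4 3 2 6 1 5 7).

Yes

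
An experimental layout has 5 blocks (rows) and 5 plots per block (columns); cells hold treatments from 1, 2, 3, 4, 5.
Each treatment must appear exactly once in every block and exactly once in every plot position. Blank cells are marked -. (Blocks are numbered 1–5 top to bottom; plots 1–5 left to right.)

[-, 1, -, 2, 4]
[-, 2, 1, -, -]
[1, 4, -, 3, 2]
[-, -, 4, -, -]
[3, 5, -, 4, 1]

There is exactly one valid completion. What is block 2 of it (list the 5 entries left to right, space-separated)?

4 2 1 5 3

Block 2, plot 4: block 2 has {1, 2} and plot 4 has {2, 3, 4}, leaving only 5.
Block 2, plot 1: block 2 has {1, 2, 5} and plot 1 has {1, 3}, leaving only 4.
Block 2, plot 5: block 2 has {1, 2, 4, 5} and plot 5 has {1, 2, 4}, leaving only 3.
So block 2 reads: 4 2 1 5 3.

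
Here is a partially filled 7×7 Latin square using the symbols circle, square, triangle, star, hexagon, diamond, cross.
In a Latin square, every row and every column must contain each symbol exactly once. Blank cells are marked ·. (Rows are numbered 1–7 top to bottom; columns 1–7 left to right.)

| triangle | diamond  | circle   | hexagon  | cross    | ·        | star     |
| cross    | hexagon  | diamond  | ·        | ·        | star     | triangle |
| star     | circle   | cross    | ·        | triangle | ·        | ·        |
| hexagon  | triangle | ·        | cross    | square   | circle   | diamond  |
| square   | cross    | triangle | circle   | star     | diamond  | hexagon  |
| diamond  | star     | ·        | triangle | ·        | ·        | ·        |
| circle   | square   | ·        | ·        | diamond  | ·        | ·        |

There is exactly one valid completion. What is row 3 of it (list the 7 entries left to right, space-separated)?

Row 3, column 7: row 3 has {circle, triangle, star, cross} and column 7 has {triangle, star, hexagon, diamond}, leaving only square.
Row 3, column 4: row 3 has {circle, square, triangle, star, cross} and column 4 has {circle, triangle, hexagon, cross}, leaving only diamond.
Row 3, column 6: row 3 has {circle, square, triangle, star, diamond, cross} and column 6 has {circle, star, diamond}, leaving only hexagon.
So row 3 reads: star circle cross diamond triangle hexagon square.

star circle cross diamond triangle hexagon square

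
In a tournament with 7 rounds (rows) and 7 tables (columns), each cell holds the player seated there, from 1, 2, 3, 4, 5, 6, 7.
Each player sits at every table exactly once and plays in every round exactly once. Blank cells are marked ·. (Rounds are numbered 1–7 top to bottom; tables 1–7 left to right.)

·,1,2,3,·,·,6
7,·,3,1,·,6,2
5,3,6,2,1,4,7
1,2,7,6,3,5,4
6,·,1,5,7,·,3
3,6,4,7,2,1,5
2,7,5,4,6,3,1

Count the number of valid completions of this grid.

1

Round 1, table 1: eliminating its round and table leaves {4}.
Round 1, table 5: eliminating its round and table leaves {4, 5}.
Round 1, table 6: eliminating its round and table leaves {7}.
Round 2, table 2: eliminating its round and table leaves {4, 5}.
Round 2, table 5: eliminating its round and table leaves {4, 5}.
Round 5, table 2: eliminating its round and table leaves {4}.
Round 5, table 6: eliminating its round and table leaves {2}.
Only one assignment across all blanks avoids any round or table repeat, giving 1 completion.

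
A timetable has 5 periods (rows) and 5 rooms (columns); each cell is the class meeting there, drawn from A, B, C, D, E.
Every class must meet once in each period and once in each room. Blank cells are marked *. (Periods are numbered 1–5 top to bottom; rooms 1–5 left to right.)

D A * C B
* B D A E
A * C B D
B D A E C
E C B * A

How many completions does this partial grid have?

1

Period 1, room 3: eliminating its period and room leaves {E}.
Period 2, room 1: eliminating its period and room leaves {C}.
Period 3, room 2: eliminating its period and room leaves {E}.
Period 5, room 4: eliminating its period and room leaves {D}.
Only one assignment across all blanks avoids any period or room repeat, giving 1 completion.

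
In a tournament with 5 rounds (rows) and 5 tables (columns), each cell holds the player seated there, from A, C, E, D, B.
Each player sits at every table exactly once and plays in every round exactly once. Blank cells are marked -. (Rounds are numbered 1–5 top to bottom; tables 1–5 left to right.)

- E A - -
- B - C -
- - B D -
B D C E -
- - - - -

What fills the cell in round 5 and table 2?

C

Round 1, table 4: round 1 has {A, E} and table 4 has {C, E, D}, leaving only B.
Round 4, table 5: round 4 has {C, E, D, B} and table 5 has {}, leaving only A.
Round 5, table 4: round 5 has {} and table 4 has {C, E, D, B}, leaving only A.
Round 5 already has {A} and table 2 already has {E, D, B}, so round 5, table 2 must be C.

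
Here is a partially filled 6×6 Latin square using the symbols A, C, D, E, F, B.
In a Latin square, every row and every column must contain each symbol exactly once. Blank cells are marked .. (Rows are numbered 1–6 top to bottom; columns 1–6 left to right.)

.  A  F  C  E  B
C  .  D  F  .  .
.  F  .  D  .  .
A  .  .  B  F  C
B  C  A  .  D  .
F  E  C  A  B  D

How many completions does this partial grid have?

Row 1, column 1: eliminating its row and column leaves {D}.
Row 2, column 2: eliminating its row and column leaves {B}.
Row 2, column 5: eliminating its row and column leaves {A}.
Row 2, column 6: eliminating its row and column leaves {A, E}.
Row 3, column 1: eliminating its row and column leaves {E}.
Row 3, column 3: eliminating its row and column leaves {E, B}.
Row 3, column 5: eliminating its row and column leaves {A, C}.
Row 3, column 6: eliminating its row and column leaves {A, E}.
Row 4, column 2: eliminating its row and column leaves {D}.
Row 4, column 3: eliminating its row and column leaves {E}.
Row 5, column 4: eliminating its row and column leaves {E}.
Row 5, column 6: eliminating its row and column leaves {E, F}.
Only one assignment across all blanks avoids any row or column repeat, giving 1 completion.

1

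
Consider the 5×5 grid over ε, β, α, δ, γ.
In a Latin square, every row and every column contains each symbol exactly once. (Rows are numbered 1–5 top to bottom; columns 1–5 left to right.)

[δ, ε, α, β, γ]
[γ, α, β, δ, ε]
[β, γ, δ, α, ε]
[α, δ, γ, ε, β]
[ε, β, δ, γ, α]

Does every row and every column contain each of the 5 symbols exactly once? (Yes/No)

Every row is a permutation, but column 5 contains ε twice (at rows 2 and 3).

No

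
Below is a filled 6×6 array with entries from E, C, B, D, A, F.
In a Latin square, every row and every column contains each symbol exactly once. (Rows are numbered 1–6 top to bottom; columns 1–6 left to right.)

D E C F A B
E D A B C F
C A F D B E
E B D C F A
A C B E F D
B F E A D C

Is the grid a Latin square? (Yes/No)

Every row is a permutation, but column 5 contains F twice (at rows 4 and 5).

No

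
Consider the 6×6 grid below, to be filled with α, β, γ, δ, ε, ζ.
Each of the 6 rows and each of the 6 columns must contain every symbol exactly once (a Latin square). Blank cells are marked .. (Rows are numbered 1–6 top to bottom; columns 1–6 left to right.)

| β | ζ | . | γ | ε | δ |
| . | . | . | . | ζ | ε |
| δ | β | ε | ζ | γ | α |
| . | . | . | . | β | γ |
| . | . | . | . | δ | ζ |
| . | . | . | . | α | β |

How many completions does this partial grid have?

Row 1, column 3: eliminating its row and column leaves {α}.
Row 2, column 1: eliminating its row and column leaves {α, γ}.
Row 2, column 2: eliminating its row and column leaves {α, γ, δ}.
Row 2, column 3: eliminating its row and column leaves {α, β, γ, δ}.
Row 2, column 4: eliminating its row and column leaves {α, β, δ}.
Row 4, column 1: eliminating its row and column leaves {α, ε, ζ}.
Row 4, column 2: eliminating its row and column leaves {α, δ, ε}.
Row 4, column 3: eliminating its row and column leaves {α, δ, ζ}.
Row 4, column 4: eliminating its row and column leaves {α, δ, ε}.
Row 5, column 1: eliminating its row and column leaves {α, γ, ε}.
Row 5, column 2: eliminating its row and column leaves {α, γ, ε}.
Row 5, column 3: eliminating its row and column leaves {α, β, γ}.
Row 5, column 4: eliminating its row and column leaves {α, β, ε}.
Row 6, column 1: eliminating its row and column leaves {γ, ε, ζ}.
Row 6, column 2: eliminating its row and column leaves {γ, δ, ε}.
Row 6, column 3: eliminating its row and column leaves {γ, δ, ζ}.
Row 6, column 4: eliminating its row and column leaves {δ, ε}.
Enumerating the assignments across these blanks that avoid any row or column repeat gives 14 completions.

14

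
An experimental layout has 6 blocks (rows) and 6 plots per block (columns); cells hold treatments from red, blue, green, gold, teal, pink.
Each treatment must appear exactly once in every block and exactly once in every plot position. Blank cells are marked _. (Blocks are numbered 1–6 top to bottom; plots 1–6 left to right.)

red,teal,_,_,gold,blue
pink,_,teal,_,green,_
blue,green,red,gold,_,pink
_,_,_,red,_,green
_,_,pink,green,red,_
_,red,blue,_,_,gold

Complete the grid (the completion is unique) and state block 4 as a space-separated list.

Block 4, plot 3: block 4 has {red, green} and plot 3 has {red, blue, teal, pink}, leaving only gold.
Block 4, plot 1: block 4 has {red, green, gold} and plot 1 has {red, blue, pink}, leaving only teal.
Block 1, plot 3: block 1 has {red, blue, gold, teal} and plot 3 has {red, blue, gold, teal, pink}, leaving only green.
Block 1, plot 4: block 1 has {red, blue, green, gold, teal} and plot 4 has {red, green, gold}, leaving only pink.
Block 2, plot 4: block 2 has {green, teal, pink} and plot 4 has {red, green, gold, pink}, leaving only blue.
Block 2, plot 2: block 2 has {blue, green, teal, pink} and plot 2 has {red, green, teal}, leaving only gold.
Block 2, plot 6: block 2 has {blue, green, gold, teal, pink} and plot 6 has {blue, green, gold, pink}, leaving only red.
Block 3, plot 5: block 3 has {red, blue, green, gold, pink} and plot 5 has {red, green, gold}, leaving only teal.
Block 5, plot 1: block 5 has {red, green, pink} and plot 1 has {red, blue, teal, pink}, leaving only gold.
Block 5, plot 2: block 5 has {red, green, gold, pink} and plot 2 has {red, green, gold, teal}, leaving only blue.
Block 4, plot 2: block 4 has {red, green, gold, teal} and plot 2 has {red, blue, green, gold, teal}, leaving only pink.
Block 4, plot 5: block 4 has {red, green, gold, teal, pink} and plot 5 has {red, green, gold, teal}, leaving only blue.
So block 4 reads: teal pink gold red blue green.

teal pink gold red blue green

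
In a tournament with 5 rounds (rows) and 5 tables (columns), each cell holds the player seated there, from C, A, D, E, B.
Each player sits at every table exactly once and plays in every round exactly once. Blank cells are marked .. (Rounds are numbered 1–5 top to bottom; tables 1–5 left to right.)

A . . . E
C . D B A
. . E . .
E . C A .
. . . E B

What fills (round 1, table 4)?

C

Round 1, table 3: round 1 has {A, E} and table 3 has {C, D, E}, leaving only B.
Round 2, table 2: round 2 has {C, A, D, B} and table 2 has {}, leaving only E.
Round 4, table 5: round 4 has {C, A, E} and table 5 has {A, E, B}, leaving only D.
Round 3, table 5: round 3 has {E} and table 5 has {A, D, E, B}, leaving only C.
Round 3, table 4: round 3 has {C, E} and table 4 has {A, E, B}, leaving only D.
Round 1 already has {A, E, B} and table 4 already has {A, D, E, B}, so round 1, table 4 must be C.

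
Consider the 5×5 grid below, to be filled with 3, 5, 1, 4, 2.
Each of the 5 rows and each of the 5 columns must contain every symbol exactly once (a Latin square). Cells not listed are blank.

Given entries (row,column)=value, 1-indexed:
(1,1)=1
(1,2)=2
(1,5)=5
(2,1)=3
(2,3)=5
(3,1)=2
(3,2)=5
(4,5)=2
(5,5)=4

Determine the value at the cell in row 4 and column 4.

5

Row 2, column 5: row 2 has {3, 5} and column 5 has {5, 4, 2}, leaving only 1.
Row 2, column 2: row 2 has {3, 5, 1} and column 2 has {5, 2}, leaving only 4.
Row 2, column 4: row 2 has {3, 5, 1, 4} and column 4 has {}, leaving only 2.
Row 3, column 5: row 3 has {5, 2} and column 5 has {5, 1, 4, 2}, leaving only 3.
Row 5, column 1: row 5 has {4} and column 1 has {3, 1, 2}, leaving only 5.
Row 4, column 1: row 4 has {2} and column 1 has {3, 5, 1, 2}, leaving only 4.
Row 4, column 4 is narrowed to {3, 5, 1}.
If it were 3, then row 5, column 4 would be left with no valid symbol.
If it were 1, then row 5, column 4 would be left with no valid symbol.
So row 4, column 4 must be 5.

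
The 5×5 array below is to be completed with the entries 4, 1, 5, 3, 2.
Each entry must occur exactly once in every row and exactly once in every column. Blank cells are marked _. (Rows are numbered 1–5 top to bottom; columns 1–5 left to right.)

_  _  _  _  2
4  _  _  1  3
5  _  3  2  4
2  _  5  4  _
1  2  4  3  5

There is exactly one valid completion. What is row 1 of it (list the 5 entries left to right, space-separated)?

Row 1, column 1: row 1 has {2} and column 1 has {4, 1, 5, 2}, leaving only 3.
Row 1, column 3: row 1 has {3, 2} and column 3 has {4, 5, 3}, leaving only 1.
Row 1, column 4: row 1 has {1, 3, 2} and column 4 has {4, 1, 3, 2}, leaving only 5.
Row 1, column 2: row 1 has {1, 5, 3, 2} and column 2 has {2}, leaving only 4.
So row 1 reads: 3 4 1 5 2.

3 4 1 5 2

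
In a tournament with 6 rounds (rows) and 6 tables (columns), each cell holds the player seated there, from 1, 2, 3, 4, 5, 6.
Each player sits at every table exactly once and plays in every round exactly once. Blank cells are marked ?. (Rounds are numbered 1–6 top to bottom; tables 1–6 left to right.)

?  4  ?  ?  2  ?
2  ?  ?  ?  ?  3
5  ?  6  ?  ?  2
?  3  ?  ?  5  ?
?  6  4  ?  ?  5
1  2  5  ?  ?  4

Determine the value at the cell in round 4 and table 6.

6

Round 2, table 3: round 2 has {2, 3} and table 3 has {4, 5, 6}, leaving only 1.
Round 1, table 3: round 1 has {2, 4} and table 3 has {1, 4, 5, 6}, leaving only 3.
Round 1, table 1: round 1 has {2, 3, 4} and table 1 has {1, 2, 5}, leaving only 6.
Round 1, table 6: round 1 has {2, 3, 4, 6} and table 6 has {2, 3, 4, 5}, leaving only 1.
Round 4 already has {3, 5} and table 6 already has {1, 2, 3, 4, 5}, so round 4, table 6 must be 6.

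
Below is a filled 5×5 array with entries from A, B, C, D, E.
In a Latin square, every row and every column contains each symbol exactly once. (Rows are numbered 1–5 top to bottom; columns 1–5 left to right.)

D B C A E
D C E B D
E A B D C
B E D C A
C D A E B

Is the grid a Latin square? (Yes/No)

No

Row 2 contains D twice (at columns 1 and 5), so it is not a permutation.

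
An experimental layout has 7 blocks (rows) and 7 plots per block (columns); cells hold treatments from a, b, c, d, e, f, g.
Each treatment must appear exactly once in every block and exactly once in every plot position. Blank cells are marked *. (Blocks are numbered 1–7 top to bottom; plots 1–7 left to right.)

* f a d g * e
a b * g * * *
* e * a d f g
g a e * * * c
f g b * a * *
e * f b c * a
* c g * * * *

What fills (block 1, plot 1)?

c

Block 3, plot 3: block 3 has {a, d, e, f, g} and plot 3 has {a, b, e, f, g}, leaving only c.
Block 2, plot 3: block 2 has {a, b, g} and plot 3 has {a, b, c, e, f, g}, leaving only d.
Block 2, plot 7: block 2 has {a, b, d, g} and plot 7 has {a, c, e, g}, leaving only f.
Block 2, plot 5: block 2 has {a, b, d, f, g} and plot 5 has {a, c, d, g}, leaving only e.
Block 2, plot 6: block 2 has {a, b, d, e, f, g} and plot 6 has {f}, leaving only c.
Block 1, plot 6: block 1 has {a, d, e, f, g} and plot 6 has {c, f}, leaving only b.
Block 1 already has {a, b, d, e, f, g} and plot 1 already has {a, e, f, g}, so block 1, plot 1 must be c.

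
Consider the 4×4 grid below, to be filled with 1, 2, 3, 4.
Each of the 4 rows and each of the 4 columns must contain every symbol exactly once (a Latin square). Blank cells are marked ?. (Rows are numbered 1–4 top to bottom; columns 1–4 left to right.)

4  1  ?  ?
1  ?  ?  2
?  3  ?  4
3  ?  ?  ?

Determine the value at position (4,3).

Row 1, column 4: row 1 has {1, 4} and column 4 has {2, 4}, leaving only 3.
Row 1, column 3: row 1 has {1, 3, 4} and column 3 has {}, leaving only 2.
Row 2, column 2: row 2 has {1, 2} and column 2 has {1, 3}, leaving only 4.
Row 2, column 3: row 2 has {1, 2, 4} and column 3 has {2}, leaving only 3.
Row 3, column 1: row 3 has {3, 4} and column 1 has {1, 3, 4}, leaving only 2.
Row 3, column 3: row 3 has {2, 3, 4} and column 3 has {2, 3}, leaving only 1.
Row 4 already has {3} and column 3 already has {1, 2, 3}, so row 4, column 3 must be 4.

4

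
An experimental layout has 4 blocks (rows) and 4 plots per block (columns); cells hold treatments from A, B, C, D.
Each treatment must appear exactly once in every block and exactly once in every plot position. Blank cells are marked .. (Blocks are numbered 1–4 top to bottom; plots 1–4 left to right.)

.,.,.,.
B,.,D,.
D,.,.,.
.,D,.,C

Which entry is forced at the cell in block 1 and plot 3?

A

Block 2, plot 4: block 2 has {B, D} and plot 4 has {C}, leaving only A.
Block 2, plot 2: block 2 has {A, B, D} and plot 2 has {D}, leaving only C.
Block 3, plot 4: block 3 has {D} and plot 4 has {A, C}, leaving only B.
Block 1, plot 4: block 1 has {} and plot 4 has {A, B, C}, leaving only D.
Block 3, plot 2: block 3 has {B, D} and plot 2 has {C, D}, leaving only A.
Block 1, plot 2: block 1 has {D} and plot 2 has {A, C, D}, leaving only B.
Block 3, plot 3: block 3 has {A, B, D} and plot 3 has {D}, leaving only C.
Block 1 already has {B, D} and plot 3 already has {C, D}, so block 1, plot 3 must be A.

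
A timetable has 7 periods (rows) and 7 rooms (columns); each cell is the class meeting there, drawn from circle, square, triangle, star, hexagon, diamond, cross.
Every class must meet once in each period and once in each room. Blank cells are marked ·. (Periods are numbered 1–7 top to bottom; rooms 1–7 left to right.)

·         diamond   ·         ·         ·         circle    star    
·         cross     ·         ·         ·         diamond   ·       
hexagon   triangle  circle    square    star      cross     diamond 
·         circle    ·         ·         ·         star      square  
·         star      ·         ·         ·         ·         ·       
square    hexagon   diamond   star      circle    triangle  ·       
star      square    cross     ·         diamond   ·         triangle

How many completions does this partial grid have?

Period 1, room 1: eliminating its period and room leaves {triangle, cross}.
Period 1, room 3: eliminating its period and room leaves {square, triangle, hexagon}.
Period 1, room 4: eliminating its period and room leaves {triangle, hexagon, cross}.
Period 1, room 5: eliminating its period and room leaves {square, triangle, hexagon, cross}.
Period 2, room 1: eliminating its period and room leaves {circle, triangle}.
Period 2, room 3: eliminating its period and room leaves {square, triangle, star, hexagon}.
Period 2, room 4: eliminating its period and room leaves {circle, triangle, hexagon}.
Period 2, room 5: eliminating its period and room leaves {square, triangle, hexagon}.
Period 2, room 7: eliminating its period and room leaves {circle, hexagon}.
Period 4, room 1: eliminating its period and room leaves {triangle, diamond, cross}.
Period 4, room 3: eliminating its period and room leaves {triangle, hexagon}.
Period 4, room 4: eliminating its period and room leaves {triangle, hexagon, diamond, cross}.
Period 4, room 5: eliminating its period and room leaves {triangle, hexagon, cross}.
Period 5, room 1: eliminating its period and room leaves {circle, triangle, diamond, cross}.
Period 5, room 3: eliminating its period and room leaves {square, triangle, hexagon}.
Period 5, room 4: eliminating its period and room leaves {circle, triangle, hexagon, diamond, cross}.
Period 5, room 5: eliminating its period and room leaves {square, triangle, hexagon, cross}.
Period 5, room 6: eliminating its period and room leaves {square, hexagon}.
Period 5, room 7: eliminating its period and room leaves {circle, hexagon, cross}.
Period 6, room 7: eliminating its period and room leaves {cross}.
Period 7, room 4: eliminating its period and room leaves {circle, hexagon}.
Period 7, room 6: eliminating its period and room leaves {hexagon}.
Enumerating the assignments across these blanks that avoid any period or room repeat gives 9 completions.

9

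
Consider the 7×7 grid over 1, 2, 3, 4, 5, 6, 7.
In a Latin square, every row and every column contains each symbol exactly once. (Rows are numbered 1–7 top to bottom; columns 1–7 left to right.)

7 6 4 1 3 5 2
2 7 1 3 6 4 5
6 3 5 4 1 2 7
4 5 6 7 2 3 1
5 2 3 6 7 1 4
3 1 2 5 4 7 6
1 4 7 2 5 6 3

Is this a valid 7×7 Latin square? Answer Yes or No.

Each row is a permutation of the 7 symbols, and so is each column.

Yes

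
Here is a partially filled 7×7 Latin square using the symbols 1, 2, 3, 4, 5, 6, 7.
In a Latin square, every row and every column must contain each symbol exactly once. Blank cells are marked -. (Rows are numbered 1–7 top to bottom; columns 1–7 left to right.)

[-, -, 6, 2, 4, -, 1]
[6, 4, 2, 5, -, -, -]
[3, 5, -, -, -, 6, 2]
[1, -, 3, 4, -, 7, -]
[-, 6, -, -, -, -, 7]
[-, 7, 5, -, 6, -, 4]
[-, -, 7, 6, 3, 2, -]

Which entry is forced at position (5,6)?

4

Row 1, column 2: row 1 has {1, 2, 4, 6} and column 2 has {4, 5, 6, 7}, leaving only 3.
Row 1, column 6: row 1 has {1, 2, 3, 4, 6} and column 6 has {2, 6, 7}, leaving only 5.
Row 1, column 1: row 1 has {1, 2, 3, 4, 5, 6} and column 1 has {1, 3, 6}, leaving only 7.
Row 2, column 7: row 2 has {2, 4, 5, 6} and column 7 has {1, 2, 4, 7}, leaving only 3.
Row 2, column 6: row 2 has {2, 3, 4, 5, 6} and column 6 has {2, 5, 6, 7}, leaving only 1.
Row 2, column 5: row 2 has {1, 2, 3, 4, 5, 6} and column 5 has {3, 4, 6}, leaving only 7.
Row 3, column 5: row 3 has {2, 3, 5, 6} and column 5 has {3, 4, 6, 7}, leaving only 1.
Row 3, column 3: row 3 has {1, 2, 3, 5, 6} and column 3 has {2, 3, 5, 6, 7}, leaving only 4.
Row 3, column 4: row 3 has {1, 2, 3, 4, 5, 6} and column 4 has {2, 4, 5, 6}, leaving only 7.
Row 4, column 2: row 4 has {1, 3, 4, 7} and column 2 has {3, 4, 5, 6, 7}, leaving only 2.
Row 4, column 5: row 4 has {1, 2, 3, 4, 7} and column 5 has {1, 3, 4, 6, 7}, leaving only 5.
Row 4, column 7: row 4 has {1, 2, 3, 4, 5, 7} and column 7 has {1, 2, 3, 4, 7}, leaving only 6.
Row 5, column 3: row 5 has {6, 7} and column 3 has {2, 3, 4, 5, 6, 7}, leaving only 1.
Row 5, column 4: row 5 has {1, 6, 7} and column 4 has {2, 4, 5, 6, 7}, leaving only 3.
Row 5 already has {1, 3, 6, 7} and column 6 already has {1, 2, 5, 6, 7}, so row 5, column 6 must be 4.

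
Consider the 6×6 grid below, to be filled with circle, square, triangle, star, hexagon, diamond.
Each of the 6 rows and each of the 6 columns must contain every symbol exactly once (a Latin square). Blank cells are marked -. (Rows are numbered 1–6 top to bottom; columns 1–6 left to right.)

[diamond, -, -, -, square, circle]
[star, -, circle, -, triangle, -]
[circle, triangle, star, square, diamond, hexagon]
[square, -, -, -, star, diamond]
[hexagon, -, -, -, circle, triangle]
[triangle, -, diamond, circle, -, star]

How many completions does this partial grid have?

3

Row 1, column 2: eliminating its row and column leaves {star, hexagon}.
Row 1, column 3: eliminating its row and column leaves {triangle, hexagon}.
Row 1, column 4: eliminating its row and column leaves {triangle, star, hexagon}.
Row 2, column 2: eliminating its row and column leaves {square, hexagon, diamond}.
Row 2, column 4: eliminating its row and column leaves {hexagon, diamond}.
Row 2, column 6: eliminating its row and column leaves {square}.
Row 4, column 2: eliminating its row and column leaves {circle, hexagon}.
Row 4, column 3: eliminating its row and column leaves {triangle, hexagon}.
Row 4, column 4: eliminating its row and column leaves {triangle, hexagon}.
Row 5, column 2: eliminating its row and column leaves {square, star, diamond}.
Row 5, column 3: eliminating its row and column leaves {square}.
Row 5, column 4: eliminating its row and column leaves {star, diamond}.
Row 6, column 2: eliminating its row and column leaves {square, hexagon}.
Row 6, column 5: eliminating its row and column leaves {hexagon}.
Enumerating the assignments across these blanks that avoid any row or column repeat gives 3 completions.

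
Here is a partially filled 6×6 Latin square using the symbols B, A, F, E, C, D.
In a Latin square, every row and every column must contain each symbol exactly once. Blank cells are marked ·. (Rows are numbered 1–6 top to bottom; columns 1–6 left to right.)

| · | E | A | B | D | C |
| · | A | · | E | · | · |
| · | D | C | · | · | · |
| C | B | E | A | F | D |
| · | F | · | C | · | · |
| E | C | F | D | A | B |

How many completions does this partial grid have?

Row 1, column 1: eliminating its row and column leaves {F}.
Row 2, column 1: eliminating its row and column leaves {B, F, D}.
Row 2, column 3: eliminating its row and column leaves {B, D}.
Row 2, column 5: eliminating its row and column leaves {B, C}.
Row 2, column 6: eliminating its row and column leaves {F}.
Row 3, column 1: eliminating its row and column leaves {B, A, F}.
Row 3, column 4: eliminating its row and column leaves {F}.
Row 3, column 5: eliminating its row and column leaves {B, E}.
Row 3, column 6: eliminating its row and column leaves {A, F, E}.
Row 5, column 1: eliminating its row and column leaves {B, A, D}.
Row 5, column 3: eliminating its row and column leaves {B, D}.
Row 5, column 5: eliminating its row and column leaves {B, E}.
Row 5, column 6: eliminating its row and column leaves {A, E}.
Enumerating the assignments across these blanks that avoid any row or column repeat gives 3 completions.

3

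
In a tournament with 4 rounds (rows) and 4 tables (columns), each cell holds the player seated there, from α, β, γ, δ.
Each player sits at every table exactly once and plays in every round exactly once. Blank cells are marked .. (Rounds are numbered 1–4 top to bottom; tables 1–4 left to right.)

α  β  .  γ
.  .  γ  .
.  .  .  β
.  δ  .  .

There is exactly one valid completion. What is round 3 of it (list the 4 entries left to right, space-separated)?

Round 1, table 3: round 1 has {α, β, γ} and table 3 has {γ}, leaving only δ.
Round 3, table 3: round 3 has {β} and table 3 has {γ, δ}, leaving only α.
Round 3, table 2: round 3 has {α, β} and table 2 has {β, δ}, leaving only γ.
Round 3, table 1: round 3 has {α, β, γ} and table 1 has {α}, leaving only δ.
So round 3 reads: δ γ α β.

δ γ α β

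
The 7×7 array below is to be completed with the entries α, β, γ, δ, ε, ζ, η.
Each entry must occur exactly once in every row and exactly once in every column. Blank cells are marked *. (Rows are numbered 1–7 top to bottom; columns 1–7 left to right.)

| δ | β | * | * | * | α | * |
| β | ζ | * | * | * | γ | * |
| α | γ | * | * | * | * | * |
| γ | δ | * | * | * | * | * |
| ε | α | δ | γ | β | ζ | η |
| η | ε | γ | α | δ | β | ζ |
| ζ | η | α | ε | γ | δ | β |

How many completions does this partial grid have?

14

Row 1, column 3: eliminating its row and column leaves {ε, ζ, η}.
Row 1, column 4: eliminating its row and column leaves {ζ, η}.
Row 1, column 5: eliminating its row and column leaves {ε, ζ, η}.
Row 1, column 7: eliminating its row and column leaves {γ, ε}.
Row 2, column 3: eliminating its row and column leaves {ε, η}.
Row 2, column 4: eliminating its row and column leaves {δ, η}.
Row 2, column 5: eliminating its row and column leaves {α, ε, η}.
Row 2, column 7: eliminating its row and column leaves {α, δ, ε}.
Row 3, column 3: eliminating its row and column leaves {β, ε, ζ, η}.
Row 3, column 4: eliminating its row and column leaves {β, δ, ζ, η}.
Row 3, column 5: eliminating its row and column leaves {ε, ζ, η}.
Row 3, column 6: eliminating its row and column leaves {ε, η}.
Row 3, column 7: eliminating its row and column leaves {δ, ε}.
Row 4, column 3: eliminating its row and column leaves {β, ε, ζ, η}.
Row 4, column 4: eliminating its row and column leaves {β, ζ, η}.
Row 4, column 5: eliminating its row and column leaves {α, ε, ζ, η}.
Row 4, column 6: eliminating its row and column leaves {ε, η}.
Row 4, column 7: eliminating its row and column leaves {α, ε}.
Enumerating the assignments across these blanks that avoid any row or column repeat gives 14 completions.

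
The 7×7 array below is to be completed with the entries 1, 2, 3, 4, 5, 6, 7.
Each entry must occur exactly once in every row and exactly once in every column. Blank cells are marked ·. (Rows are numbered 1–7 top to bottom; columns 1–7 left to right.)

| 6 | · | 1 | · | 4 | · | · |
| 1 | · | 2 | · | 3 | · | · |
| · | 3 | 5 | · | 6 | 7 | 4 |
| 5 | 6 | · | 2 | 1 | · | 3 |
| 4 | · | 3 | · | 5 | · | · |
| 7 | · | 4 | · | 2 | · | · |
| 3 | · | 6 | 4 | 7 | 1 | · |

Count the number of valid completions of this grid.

Row 1, column 2: eliminating its row and column leaves {2, 5, 7}.
Row 1, column 4: eliminating its row and column leaves {3, 5, 7}.
Row 1, column 6: eliminating its row and column leaves {2, 3, 5}.
Row 1, column 7: eliminating its row and column leaves {2, 5, 7}.
Row 2, column 2: eliminating its row and column leaves {4, 5, 7}.
Row 2, column 4: eliminating its row and column leaves {5, 6, 7}.
Row 2, column 6: eliminating its row and column leaves {4, 5, 6}.
Row 2, column 7: eliminating its row and column leaves {5, 6, 7}.
Row 3, column 1: eliminating its row and column leaves {2}.
Row 3, column 4: eliminating its row and column leaves {1}.
Row 4, column 3: eliminating its row and column leaves {7}.
Row 4, column 6: eliminating its row and column leaves {4}.
Row 5, column 2: eliminating its row and column leaves {1, 2, 7}.
Row 5, column 4: eliminating its row and column leaves {1, 6, 7}.
Row 5, column 6: eliminating its row and column leaves {2, 6}.
Row 5, column 7: eliminating its row and column leaves {1, 2, 6, 7}.
Row 6, column 2: eliminating its row and column leaves {1, 5}.
Row 6, column 4: eliminating its row and column leaves {1, 3, 5, 6}.
Row 6, column 6: eliminating its row and column leaves {3, 5, 6}.
Row 6, column 7: eliminating its row and column leaves {1, 5, 6}.
Row 7, column 2: eliminating its row and column leaves {2, 5}.
Row 7, column 7: eliminating its row and column leaves {2, 5}.
Enumerating the assignments across these blanks that avoid any row or column repeat gives 9 completions.

9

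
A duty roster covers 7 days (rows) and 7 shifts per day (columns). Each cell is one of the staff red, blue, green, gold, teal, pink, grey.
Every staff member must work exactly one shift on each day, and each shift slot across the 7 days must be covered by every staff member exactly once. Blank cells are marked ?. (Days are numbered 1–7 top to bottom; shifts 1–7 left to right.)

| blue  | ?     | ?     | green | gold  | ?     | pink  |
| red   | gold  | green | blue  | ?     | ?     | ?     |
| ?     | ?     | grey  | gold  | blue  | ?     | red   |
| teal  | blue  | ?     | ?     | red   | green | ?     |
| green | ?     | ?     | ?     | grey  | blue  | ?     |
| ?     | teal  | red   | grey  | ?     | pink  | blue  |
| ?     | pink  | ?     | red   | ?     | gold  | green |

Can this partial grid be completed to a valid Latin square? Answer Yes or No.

Yes

No day or shift among the givens repeats a symbol, and propagating forced cells runs into no contradiction.
One valid completion exists (for instance, blue grey teal green gold red pink / red gold green blue pink grey teal / pink green grey gold blue teal red / teal blue gold pink red green grey / green red pink teal grey blue gold / gold teal red grey green pink blue / grey pink blue red teal gold green).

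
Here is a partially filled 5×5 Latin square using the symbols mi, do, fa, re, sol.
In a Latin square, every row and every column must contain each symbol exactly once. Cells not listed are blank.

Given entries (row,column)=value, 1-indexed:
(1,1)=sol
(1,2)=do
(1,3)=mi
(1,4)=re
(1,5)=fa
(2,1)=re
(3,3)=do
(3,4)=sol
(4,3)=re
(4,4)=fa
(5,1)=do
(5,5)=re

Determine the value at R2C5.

sol

Row 3, column 5: row 3 has {do, sol} and column 5 has {fa, re}, leaving only mi.
Row 3, column 1: row 3 has {mi, do, sol} and column 1 has {do, re, sol}, leaving only fa.
Row 3, column 2: row 3 has {mi, do, fa, sol} and column 2 has {do}, leaving only re.
Row 4, column 1: row 4 has {fa, re} and column 1 has {do, fa, re, sol}, leaving only mi.
Row 4, column 2: row 4 has {mi, fa, re} and column 2 has {do, re}, leaving only sol.
Row 4, column 5: row 4 has {mi, fa, re, sol} and column 5 has {mi, fa, re}, leaving only do.
Row 2 already has {re} and column 5 already has {mi, do, fa, re}, so row 2, column 5 must be sol.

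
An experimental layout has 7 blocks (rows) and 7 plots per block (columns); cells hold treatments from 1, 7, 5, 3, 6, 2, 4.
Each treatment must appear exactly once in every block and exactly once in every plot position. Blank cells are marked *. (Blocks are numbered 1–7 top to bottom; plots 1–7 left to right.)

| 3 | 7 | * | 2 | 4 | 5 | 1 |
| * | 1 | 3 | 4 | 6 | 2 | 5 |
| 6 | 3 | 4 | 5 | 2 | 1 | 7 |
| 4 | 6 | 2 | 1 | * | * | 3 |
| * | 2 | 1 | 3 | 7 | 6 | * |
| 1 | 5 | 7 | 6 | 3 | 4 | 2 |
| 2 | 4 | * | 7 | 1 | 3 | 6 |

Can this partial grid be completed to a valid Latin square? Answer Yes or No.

No block or plot among the givens repeats a symbol, and propagating forced cells runs into no contradiction.
One valid completion exists (for instance, 3 7 6 2 4 5 1 / 7 1 3 4 6 2 5 / 6 3 4 5 2 1 7 / 4 6 2 1 5 7 3 / 5 2 1 3 7 6 4 / 1 5 7 6 3 4 2 / 2 4 5 7 1 3 6).

Yes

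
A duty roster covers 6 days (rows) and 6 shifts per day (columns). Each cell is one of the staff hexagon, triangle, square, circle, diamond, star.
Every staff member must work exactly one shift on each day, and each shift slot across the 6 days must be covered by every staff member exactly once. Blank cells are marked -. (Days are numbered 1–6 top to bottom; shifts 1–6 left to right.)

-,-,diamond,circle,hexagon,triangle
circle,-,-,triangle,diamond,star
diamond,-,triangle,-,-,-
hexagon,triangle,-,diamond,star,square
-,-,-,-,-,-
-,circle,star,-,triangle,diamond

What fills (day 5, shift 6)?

Day 4, shift 3: day 4 has {hexagon, triangle, square, diamond, star} and shift 3 has {triangle, diamond, star}, leaving only circle.
Day 6, shift 1: day 6 has {triangle, circle, diamond, star} and shift 1 has {hexagon, circle, diamond}, leaving only square.
Day 1, shift 1: day 1 has {hexagon, triangle, circle, diamond} and shift 1 has {hexagon, square, circle, diamond}, leaving only star.
Day 1, shift 2: day 1 has {hexagon, triangle, circle, diamond, star} and shift 2 has {triangle, circle}, leaving only square.
Day 2, shift 2: day 2 has {triangle, circle, diamond, star} and shift 2 has {triangle, square, circle}, leaving only hexagon.
Day 2, shift 3: day 2 has {hexagon, triangle, circle, diamond, star} and shift 3 has {triangle, circle, diamond, star}, leaving only square.
Day 3, shift 2: day 3 has {triangle, diamond} and shift 2 has {hexagon, triangle, square, circle}, leaving only star.
Day 5, shift 1: day 5 has {} and shift 1 has {hexagon, square, circle, diamond, star}, leaving only triangle.
Day 5, shift 2: day 5 has {triangle} and shift 2 has {hexagon, triangle, square, circle, star}, leaving only diamond.
Day 5, shift 3: day 5 has {triangle, diamond} and shift 3 has {triangle, square, circle, diamond, star}, leaving only hexagon.
Day 5 already has {hexagon, triangle, diamond} and shift 6 already has {triangle, square, diamond, star}, so day 5, shift 6 must be circle.

circle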